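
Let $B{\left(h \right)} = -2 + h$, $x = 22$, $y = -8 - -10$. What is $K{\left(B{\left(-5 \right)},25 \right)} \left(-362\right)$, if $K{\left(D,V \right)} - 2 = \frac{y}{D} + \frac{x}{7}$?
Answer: $- \frac{12308}{7} \approx -1758.3$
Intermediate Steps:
$y = 2$ ($y = -8 + 10 = 2$)
$K{\left(D,V \right)} = \frac{36}{7} + \frac{2}{D}$ ($K{\left(D,V \right)} = 2 + \left(\frac{2}{D} + \frac{22}{7}\right) = 2 + \left(\frac{22}{7} + \frac{2}{D}\right) = \frac{36}{7} + \frac{2}{D}$)
$K{\left(B{\left(-5 \right)},25 \right)} \left(-362\right) = \left(\frac{36}{7} + \frac{2}{-2 - 5}\right) \left(-362\right) = \left(\frac{36}{7} + \frac{2}{-7}\right) \left(-362\right) = \left(\frac{36}{7} + 2 \left(- \frac{1}{7}\right)\right) \left(-362\right) = \left(\frac{36}{7} - \frac{2}{7}\right) \left(-362\right) = \frac{34}{7} \left(-362\right) = - \frac{12308}{7}$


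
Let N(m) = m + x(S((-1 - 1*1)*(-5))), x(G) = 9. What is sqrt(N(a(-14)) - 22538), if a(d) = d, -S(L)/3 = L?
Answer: I*sqrt(22543) ≈ 150.14*I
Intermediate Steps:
S(L) = -3*L
N(m) = 9 + m (N(m) = m + 9 = 9 + m)
sqrt(N(a(-14)) - 22538) = sqrt((9 - 14) - 22538) = sqrt(-5 - 22538) = sqrt(-22543) = I*sqrt(22543)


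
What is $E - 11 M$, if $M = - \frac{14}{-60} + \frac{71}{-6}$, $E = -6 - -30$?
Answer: $\frac{758}{5} \approx 151.6$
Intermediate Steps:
$E = 24$ ($E = -6 + 30 = 24$)
$M = - \frac{58}{5}$ ($M = \left(-14\right) \left(- \frac{1}{60}\right) + 71 \left(- \frac{1}{6}\right) = \frac{7}{30} - \frac{71}{6} = - \frac{58}{5} \approx -11.6$)
$E - 11 M = 24 - - \frac{638}{5} = 24 + \frac{638}{5} = \frac{758}{5}$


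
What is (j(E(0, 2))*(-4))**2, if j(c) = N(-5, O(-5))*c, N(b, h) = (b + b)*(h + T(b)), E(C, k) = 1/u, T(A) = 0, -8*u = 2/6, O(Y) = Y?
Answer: 23040000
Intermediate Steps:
u = -1/24 (u = -1/(4*6) = -1/8*1/3 = -1/24 ≈ -0.041667)
E(C, k) = -24 (E(C, k) = 1/(-1/24) = 1*(-24) = -24)
N(b, h) = 2*b*h (N(b, h) = (b + b)*(h + 0) = (2*b)*h = 2*b*h)
j(c) = 50*c (j(c) = (2*(-5)*(-5))*c = 50*c)
(j(E(0, 2))*(-4))**2 = ((50*(-24))*(-4))**2 = (-1200*(-4))**2 = 4800**2 = 23040000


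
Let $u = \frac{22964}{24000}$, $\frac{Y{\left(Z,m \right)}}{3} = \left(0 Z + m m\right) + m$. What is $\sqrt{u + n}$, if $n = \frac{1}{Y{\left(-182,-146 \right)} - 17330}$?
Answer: $\frac{\sqrt{459130876815}}{692700} \approx 0.97819$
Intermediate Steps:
$Y{\left(Z,m \right)} = 3 m + 3 m^{2}$ ($Y{\left(Z,m \right)} = 3 \left(\left(0 Z + m m\right) + m\right) = 3 \left(\left(0 + m^{2}\right) + m\right) = 3 \left(m^{2} + m\right) = 3 \left(m + m^{2}\right) = 3 m + 3 m^{2}$)
$n = \frac{1}{46180}$ ($n = \frac{1}{3 \left(-146\right) \left(1 - 146\right) - 17330} = \frac{1}{3 \left(-146\right) \left(-145\right) - 17330} = \frac{1}{63510 - 17330} = \frac{1}{46180} \approx 2.1654 \cdot 10^{-5}$)
$u = \frac{5741}{6000}$ ($u = 22964 \cdot \frac{1}{24000} = \frac{5741}{6000} \approx 0.95683$)
$\sqrt{u + n} = \sqrt{\frac{5741}{6000} + \frac{1}{46180}} = \sqrt{\frac{13256269}{13854000}} = \frac{\sqrt{459130876815}}{692700}$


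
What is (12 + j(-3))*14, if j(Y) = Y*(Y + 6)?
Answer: 42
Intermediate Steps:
j(Y) = Y*(6 + Y)
(12 + j(-3))*14 = (12 - 3*(6 - 3))*14 = (12 - 3*3)*14 = (12 - 9)*14 = 3*14 = 42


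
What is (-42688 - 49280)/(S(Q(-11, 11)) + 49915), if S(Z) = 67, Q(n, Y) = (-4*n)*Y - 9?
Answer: -45984/24991 ≈ -1.8400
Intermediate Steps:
Q(n, Y) = -9 - 4*Y*n (Q(n, Y) = -4*Y*n - 9 = -9 - 4*Y*n)
(-42688 - 49280)/(S(Q(-11, 11)) + 49915) = (-42688 - 49280)/(67 + 49915) = -91968/49982 = -91968*1/49982 = -45984/24991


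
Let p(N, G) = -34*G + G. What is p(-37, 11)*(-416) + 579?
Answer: 151587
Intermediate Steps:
p(N, G) = -33*G
p(-37, 11)*(-416) + 579 = -33*11*(-416) + 579 = -363*(-416) + 579 = 151008 + 579 = 151587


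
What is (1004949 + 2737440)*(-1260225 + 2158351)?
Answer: 3361136863014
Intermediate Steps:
(1004949 + 2737440)*(-1260225 + 2158351) = 3742389*898126 = 3361136863014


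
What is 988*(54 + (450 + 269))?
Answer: 763724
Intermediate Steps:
988*(54 + (450 + 269)) = 988*(54 + 719) = 988*773 = 763724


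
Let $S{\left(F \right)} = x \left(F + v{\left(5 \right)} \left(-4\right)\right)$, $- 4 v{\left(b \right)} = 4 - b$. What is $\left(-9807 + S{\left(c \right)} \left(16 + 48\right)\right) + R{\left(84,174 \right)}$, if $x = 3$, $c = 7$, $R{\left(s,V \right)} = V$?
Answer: $-8481$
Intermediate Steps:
$v{\left(b \right)} = -1 + \frac{b}{4}$ ($v{\left(b \right)} = - \frac{4 - b}{4} = -1 + \frac{b}{4}$)
$S{\left(F \right)} = -3 + 3 F$ ($S{\left(F \right)} = 3 \left(F + \left(-1 + \frac{1}{4} \cdot 5\right) \left(-4\right)\right) = 3 \left(F + \left(-1 + \frac{5}{4}\right) \left(-4\right)\right) = 3 \left(F + \frac{1}{4} \left(-4\right)\right) = 3 \left(F - 1\right) = 3 \left(-1 + F\right) = -3 + 3 F$)
$\left(-9807 + S{\left(c \right)} \left(16 + 48\right)\right) + R{\left(84,174 \right)} = \left(-9807 + \left(-3 + 3 \cdot 7\right) \left(16 + 48\right)\right) + 174 = \left(-9807 + \left(-3 + 21\right) 64\right) + 174 = \left(-9807 + 18 \cdot 64\right) + 174 = \left(-9807 + 1152\right) + 174 = -8655 + 174 = -8481$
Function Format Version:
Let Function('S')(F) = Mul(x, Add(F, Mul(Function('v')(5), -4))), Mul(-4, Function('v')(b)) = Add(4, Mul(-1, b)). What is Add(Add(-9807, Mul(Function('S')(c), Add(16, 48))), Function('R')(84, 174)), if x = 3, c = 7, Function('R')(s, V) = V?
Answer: -8481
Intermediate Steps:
Function('v')(b) = Add(-1, Mul(Rational(1, 4), b)) (Function('v')(b) = Mul(Rational(-1, 4), Add(4, Mul(-1, b))) = Add(-1, Mul(Rational(1, 4), b)))
Function('S')(F) = Add(-3, Mul(3, F)) (Function('S')(F) = Mul(3, Add(F, Mul(Add(-1, Mul(Rational(1, 4), 5)), -4))) = Mul(3, Add(F, Mul(Add(-1, Rational(5, 4)), -4))) = Mul(3, Add(F, Mul(Rational(1, 4), -4))) = Mul(3, Add(F, -1)) = Mul(3, Add(-1, F)) = Add(-3, Mul(3, F)))
Add(Add(-9807, Mul(Function('S')(c), Add(16, 48))), Function('R')(84, 174)) = Add(Add(-9807, Mul(Add(-3, Mul(3, 7)), Add(16, 48))), 174) = Add(Add(-9807, Mul(Add(-3, 21), 64)), 174) = Add(Add(-9807, Mul(18, 64)), 174) = Add(Add(-9807, 1152), 174) = Add(-8655, 174) = -8481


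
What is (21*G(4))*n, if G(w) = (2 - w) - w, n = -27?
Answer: 3402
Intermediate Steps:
G(w) = 2 - 2*w
(21*G(4))*n = (21*(2 - 2*4))*(-27) = (21*(2 - 8))*(-27) = (21*(-6))*(-27) = -126*(-27) = 3402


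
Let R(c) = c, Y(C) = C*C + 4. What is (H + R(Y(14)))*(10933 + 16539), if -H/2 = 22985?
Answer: -1257393440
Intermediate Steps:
Y(C) = 4 + C**2 (Y(C) = C**2 + 4 = 4 + C**2)
H = -45970 (H = -2*22985 = -45970)
(H + R(Y(14)))*(10933 + 16539) = (-45970 + (4 + 14**2))*(10933 + 16539) = (-45970 + (4 + 196))*27472 = (-45970 + 200)*27472 = -45770*27472 = -1257393440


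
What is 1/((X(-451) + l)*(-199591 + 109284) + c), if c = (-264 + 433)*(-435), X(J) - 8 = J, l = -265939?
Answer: 1/24056085759 ≈ 4.1570e-11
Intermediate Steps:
X(J) = 8 + J
c = -73515 (c = 169*(-435) = -73515)
1/((X(-451) + l)*(-199591 + 109284) + c) = 1/(((8 - 451) - 265939)*(-199591 + 109284) - 73515) = 1/((-443 - 265939)*(-90307) - 73515) = 1/(-266382*(-90307) - 73515) = 1/(24056159274 - 73515) = 1/24056085759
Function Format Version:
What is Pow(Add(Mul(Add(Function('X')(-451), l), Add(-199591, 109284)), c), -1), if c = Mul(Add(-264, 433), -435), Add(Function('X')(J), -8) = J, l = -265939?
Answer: Rational(1, 24056085759) ≈ 4.1570e-11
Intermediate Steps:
Function('X')(J) = Add(8, J)
c = -73515 (c = Mul(169, -435) = -73515)
Pow(Add(Mul(Add(Function('X')(-451), l), Add(-199591, 109284)), c), -1) = Pow(Add(Mul(Add(Add(8, -451), -265939), Add(-199591, 109284)), -73515), -1) = Pow(Add(Mul(Add(-443, -265939), -90307), -73515), -1) = Pow(Add(Mul(-266382, -90307), -73515), -1) = Pow(Add(24056159274, -73515), -1) = Pow(24056085759, -1) = Rational(1, 24056085759)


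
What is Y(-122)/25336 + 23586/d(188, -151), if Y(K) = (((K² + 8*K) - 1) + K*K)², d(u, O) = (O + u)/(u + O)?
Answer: 1426496577/25336 ≈ 56303.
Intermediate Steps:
d(u, O) = 1 (d(u, O) = (O + u)/(O + u) = 1)
Y(K) = (-1 + 2*K² + 8*K)² (Y(K) = ((-1 + K² + 8*K) + K²)² = (-1 + 2*K² + 8*K)²)
Y(-122)/25336 + 23586/d(188, -151) = (-1 + 2*(-122)² + 8*(-122))²/25336 + 23586/1 = (-1 + 2*14884 - 976)²*(1/25336) + 23586*1 = (-1 + 29768 - 976)²*(1/25336) + 23586 = 28791²*(1/25336) + 23586 = 828921681*(1/25336) + 23586 = 828921681/25336 + 23586 = 1426496577/25336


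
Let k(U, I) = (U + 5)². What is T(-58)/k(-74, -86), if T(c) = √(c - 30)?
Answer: 2*I*√22/4761 ≈ 0.0019704*I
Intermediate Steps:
T(c) = √(-30 + c)
k(U, I) = (5 + U)²
T(-58)/k(-74, -86) = √(-30 - 58)/((5 - 74)²) = √(-88)/((-69)²) = (2*I*√22)/4761 = (2*I*√22)*(1/4761) = 2*I*√22/4761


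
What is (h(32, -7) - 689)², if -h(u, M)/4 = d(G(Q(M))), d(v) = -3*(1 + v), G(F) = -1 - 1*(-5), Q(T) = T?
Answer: 395641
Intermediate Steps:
G(F) = 4 (G(F) = -1 + 5 = 4)
d(v) = -3 - 3*v
h(u, M) = 60 (h(u, M) = -4*(-3 - 3*4) = -4*(-3 - 12) = -4*(-15) = 60)
(h(32, -7) - 689)² = (60 - 689)² = (-629)² = 395641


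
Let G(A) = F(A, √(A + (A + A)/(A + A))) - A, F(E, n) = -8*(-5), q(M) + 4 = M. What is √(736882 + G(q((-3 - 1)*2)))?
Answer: √736934 ≈ 858.45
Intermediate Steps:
q(M) = -4 + M
F(E, n) = 40
G(A) = 40 - A
√(736882 + G(q((-3 - 1)*2))) = √(736882 + (40 - (-4 + (-3 - 1)*2))) = √(736882 + (40 - (-4 - 4*2))) = √(736882 + (40 - (-4 - 8))) = √(736882 + (40 - 1*(-12))) = √(736882 + (40 + 12)) = √(736882 + 52) = √736934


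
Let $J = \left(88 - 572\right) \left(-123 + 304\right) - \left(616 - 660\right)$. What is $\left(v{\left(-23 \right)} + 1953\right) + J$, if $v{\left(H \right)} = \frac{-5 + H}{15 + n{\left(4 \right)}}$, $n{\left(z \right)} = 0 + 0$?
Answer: $- \frac{1284133}{15} \approx -85609.0$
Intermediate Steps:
$n{\left(z \right)} = 0$
$v{\left(H \right)} = - \frac{1}{3} + \frac{H}{15}$ ($v{\left(H \right)} = \frac{-5 + H}{15 + 0} = \frac{-5 + H}{15} = \left(-5 + H\right) \frac{1}{15} = - \frac{1}{3} + \frac{H}{15}$)
$J = -87560$ ($J = \left(-484\right) 181 - -44 = -87604 + 44 = -87560$)
$\left(v{\left(-23 \right)} + 1953\right) + J = \left(\left(- \frac{1}{3} + \frac{1}{15} \left(-23\right)\right) + 1953\right) - 87560 = \left(\left(- \frac{1}{3} - \frac{23}{15}\right) + 1953\right) - 87560 = \left(- \frac{28}{15} + 1953\right) - 87560 = \frac{29267}{15} - 87560 = - \frac{1284133}{15}$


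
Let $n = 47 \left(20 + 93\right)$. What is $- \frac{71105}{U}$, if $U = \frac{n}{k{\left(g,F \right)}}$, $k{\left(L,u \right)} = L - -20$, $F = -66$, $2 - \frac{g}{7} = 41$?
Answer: $\frac{17989565}{5311} \approx 3387.2$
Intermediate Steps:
$g = -273$ ($g = 14 - 287 = -273$)
$k{\left(L,u \right)} = 20 + L$ ($k{\left(L,u \right)} = L + 20 = 20 + L$)
$n = 5311$ ($n = 47 \cdot 113 = 5311$)
$U = - \frac{5311}{253}$ ($U = \frac{5311}{20 - 273} = \frac{5311}{-253} = 5311 \left(- \frac{1}{253}\right) = - \frac{5311}{253} \approx -20.992$)
$- \frac{71105}{U} = - \frac{71105}{- \frac{5311}{253}} = \left(-71105\right) \left(- \frac{253}{5311}\right) = \frac{17989565}{5311}$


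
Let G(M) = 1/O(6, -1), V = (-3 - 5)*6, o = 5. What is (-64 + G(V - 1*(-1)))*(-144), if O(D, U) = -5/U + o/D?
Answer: 321696/35 ≈ 9191.3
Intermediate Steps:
V = -48 (V = -8*6 = -48)
O(D, U) = -5/U + 5/D
G(M) = 6/35 (G(M) = 1/(-5/(-1) + 5/6) = 1/(-5*(-1) + 5*(⅙)) = 1/(5 + ⅚) = 1/(35/6) = 6/35)
(-64 + G(V - 1*(-1)))*(-144) = (-64 + 6/35)*(-144) = -2234/35*(-144) = 321696/35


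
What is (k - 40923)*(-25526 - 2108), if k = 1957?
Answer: 1076786444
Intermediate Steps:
(k - 40923)*(-25526 - 2108) = (1957 - 40923)*(-25526 - 2108) = -38966*(-27634) = 1076786444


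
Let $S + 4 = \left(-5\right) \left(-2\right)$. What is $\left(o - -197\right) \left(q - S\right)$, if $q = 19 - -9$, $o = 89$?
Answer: $6292$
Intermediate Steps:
$S = 6$ ($S = -4 - -10 = -4 + 10 = 6$)
$q = 28$ ($q = 19 + 9 = 28$)
$\left(o - -197\right) \left(q - S\right) = \left(89 - -197\right) \left(28 - 6\right) = \left(89 + 197\right) \left(28 - 6\right) = 286 \cdot 22 = 6292$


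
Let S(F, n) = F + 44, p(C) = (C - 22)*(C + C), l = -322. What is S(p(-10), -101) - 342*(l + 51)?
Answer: 93366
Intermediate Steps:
p(C) = 2*C*(-22 + C) (p(C) = (-22 + C)*(2*C) = 2*C*(-22 + C))
S(F, n) = 44 + F
S(p(-10), -101) - 342*(l + 51) = (44 + 2*(-10)*(-22 - 10)) - 342*(-322 + 51) = (44 + 2*(-10)*(-32)) - 342*(-271) = (44 + 640) + 92682 = 684 + 92682 = 93366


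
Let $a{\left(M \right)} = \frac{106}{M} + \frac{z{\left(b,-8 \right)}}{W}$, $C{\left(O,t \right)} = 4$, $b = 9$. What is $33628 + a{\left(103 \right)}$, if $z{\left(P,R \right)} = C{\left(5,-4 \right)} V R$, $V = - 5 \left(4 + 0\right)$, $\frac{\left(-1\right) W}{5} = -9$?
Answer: $\frac{31187294}{927} \approx 33643.0$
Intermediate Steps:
$W = 45$ ($W = \left(-5\right) \left(-9\right) = 45$)
$V = -20$ ($V = \left(-5\right) 4 = -20$)
$z{\left(P,R \right)} = - 80 R$ ($z{\left(P,R \right)} = 4 \left(-20\right) R = - 80 R$)
$a{\left(M \right)} = \frac{128}{9} + \frac{106}{M}$ ($a{\left(M \right)} = \frac{106}{M} + \frac{\left(-80\right) \left(-8\right)}{45} = \frac{106}{M} + 640 \cdot \frac{1}{45} = \frac{106}{M} + \frac{128}{9} = \frac{128}{9} + \frac{106}{M}$)
$33628 + a{\left(103 \right)} = 33628 + \left(\frac{128}{9} + \frac{106}{103}\right) = 33628 + \frac{14138}{927} = \frac{31187294}{927}$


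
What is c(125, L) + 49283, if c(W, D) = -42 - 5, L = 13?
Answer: 49236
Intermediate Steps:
c(W, D) = -47
c(125, L) + 49283 = -47 + 49283 = 49236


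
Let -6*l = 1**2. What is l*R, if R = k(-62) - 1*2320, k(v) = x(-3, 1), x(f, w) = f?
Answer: 2323/6 ≈ 387.17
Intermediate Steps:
k(v) = -3
l = -1/6 (l = -1/6*1**2 = -1/6*1 = -1/6 ≈ -0.16667)
R = -2323 (R = -3 - 1*2320 = -3 - 2320 = -2323)
l*R = -1/6*(-2323) = 2323/6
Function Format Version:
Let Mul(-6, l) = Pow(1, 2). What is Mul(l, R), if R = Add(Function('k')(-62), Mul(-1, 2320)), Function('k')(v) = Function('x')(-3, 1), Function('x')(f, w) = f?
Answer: Rational(2323, 6) ≈ 387.17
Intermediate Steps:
Function('k')(v) = -3
l = Rational(-1, 6) (l = Mul(Rational(-1, 6), Pow(1, 2)) = Mul(Rational(-1, 6), 1) = Rational(-1, 6) ≈ -0.16667)
R = -2323 (R = Add(-3, Mul(-1, 2320)) = Add(-3, -2320) = -2323)
Mul(l, R) = Mul(Rational(-1, 6), -2323) = Rational(2323, 6)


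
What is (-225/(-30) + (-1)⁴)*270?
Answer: 2295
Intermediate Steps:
(-225/(-30) + (-1)⁴)*270 = (-225*(-1/30) + 1)*270 = (15/2 + 1)*270 = (17/2)*270 = 2295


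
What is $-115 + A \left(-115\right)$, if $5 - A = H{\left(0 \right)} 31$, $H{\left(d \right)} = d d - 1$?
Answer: $-4255$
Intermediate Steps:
$H{\left(d \right)} = -1 + d^{2}$ ($H{\left(d \right)} = d^{2} - 1 = -1 + d^{2}$)
$A = 36$ ($A = 5 - \left(-1 + 0^{2}\right) 31 = 5 - \left(-1 + 0\right) 31 = 5 - \left(-1\right) 31 = 5 - -31 = 5 + 31 = 36$)
$-115 + A \left(-115\right) = -115 + 36 \left(-115\right) = -115 - 4140 = -4255$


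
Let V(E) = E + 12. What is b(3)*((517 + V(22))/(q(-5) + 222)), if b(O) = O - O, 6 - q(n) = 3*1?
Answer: 0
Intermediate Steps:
q(n) = 3 (q(n) = 6 - 3 = 3)
b(O) = 0
V(E) = 12 + E
b(3)*((517 + V(22))/(q(-5) + 222)) = 0*((517 + (12 + 22))/(3 + 222)) = 0*((517 + 34)/225) = 0*(551*(1/225)) = 0*(551/225) = 0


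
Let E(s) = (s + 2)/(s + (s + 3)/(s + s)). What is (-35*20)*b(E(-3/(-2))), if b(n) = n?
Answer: -2450/3 ≈ -816.67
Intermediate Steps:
E(s) = (2 + s)/(s + (3 + s)/(2*s)) (E(s) = (2 + s)/(s + (3 + s)/((2*s))) = (2 + s)/(s + (3 + s)*(1/(2*s))) = (2 + s)/(s + (3 + s)/(2*s)))
(-35*20)*b(E(-3/(-2))) = (-35*20)*(2*(-3/(-2))*(2 - 3/(-2))/(3 - 3/(-2) + 2*(-3/(-2))²)) = -1400*(-3*(-½))*(2 - 3*(-½))/(3 - 3*(-½) + 2*(-3*(-½))²) = -1400*3*(2 + 3/2)/(2*(3 + 3/2 + 2*(3/2)²)) = -1400*3*7/(2*(3 + 3/2 + 2*(9/4))*2) = -1400*3*7/(2*(3 + 3/2 + 9/2)*2) = -1400*3*7/(2*9*2) = -700*7/6 = -2450/3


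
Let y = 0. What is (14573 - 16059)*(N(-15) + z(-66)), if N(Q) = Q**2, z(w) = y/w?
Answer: -334350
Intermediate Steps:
z(w) = 0 (z(w) = 0/w = 0)
(14573 - 16059)*(N(-15) + z(-66)) = (14573 - 16059)*((-15)**2 + 0) = -1486*(225 + 0) = -1486*225 = -334350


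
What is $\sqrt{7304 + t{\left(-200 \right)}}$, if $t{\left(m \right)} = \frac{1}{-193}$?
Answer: $\frac{\sqrt{272066503}}{193} \approx 85.463$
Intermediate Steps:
$t{\left(m \right)} = - \frac{1}{193}$
$\sqrt{7304 + t{\left(-200 \right)}} = \sqrt{7304 - \frac{1}{193}} = \sqrt{\frac{1409671}{193}} = \frac{\sqrt{272066503}}{193}$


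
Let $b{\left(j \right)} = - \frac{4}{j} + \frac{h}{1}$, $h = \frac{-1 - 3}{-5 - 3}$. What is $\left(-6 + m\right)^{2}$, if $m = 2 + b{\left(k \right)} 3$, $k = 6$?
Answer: $\frac{81}{4} \approx 20.25$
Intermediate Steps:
$h = \frac{1}{2}$ ($h = - \frac{4}{-8} = \left(-4\right) \left(- \frac{1}{8}\right) = \frac{1}{2} \approx 0.5$)
$b{\left(j \right)} = \frac{1}{2} - \frac{4}{j}$ ($b{\left(j \right)} = - \frac{4}{j} + \frac{1}{2 \cdot 1} = - \frac{4}{j} + \frac{1}{2} \cdot 1 = - \frac{4}{j} + \frac{1}{2} = \frac{1}{2} - \frac{4}{j}$)
$m = \frac{3}{2}$ ($m = 2 + \frac{-8 + 6}{2 \cdot 6} \cdot 3 = 2 + \frac{1}{2} \cdot \frac{1}{6} \left(-2\right) 3 = 2 - \frac{1}{2} = \frac{3}{2} \approx 1.5$)
$\left(-6 + m\right)^{2} = \left(-6 + \frac{3}{2}\right)^{2} = \left(- \frac{9}{2}\right)^{2} = \frac{81}{4}$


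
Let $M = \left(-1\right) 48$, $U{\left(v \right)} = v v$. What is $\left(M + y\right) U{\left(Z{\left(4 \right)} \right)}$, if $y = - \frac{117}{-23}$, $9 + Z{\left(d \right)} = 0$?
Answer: $- \frac{79947}{23} \approx -3476.0$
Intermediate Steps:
$Z{\left(d \right)} = -9$ ($Z{\left(d \right)} = -9 + 0 = -9$)
$U{\left(v \right)} = v^{2}$
$y = \frac{117}{23}$ ($y = \left(-117\right) \left(- \frac{1}{23}\right) = \frac{117}{23} \approx 5.087$)
$M = -48$
$\left(M + y\right) U{\left(Z{\left(4 \right)} \right)} = \left(-48 + \frac{117}{23}\right) \left(-9\right)^{2} = \left(- \frac{987}{23}\right) 81 = - \frac{79947}{23}$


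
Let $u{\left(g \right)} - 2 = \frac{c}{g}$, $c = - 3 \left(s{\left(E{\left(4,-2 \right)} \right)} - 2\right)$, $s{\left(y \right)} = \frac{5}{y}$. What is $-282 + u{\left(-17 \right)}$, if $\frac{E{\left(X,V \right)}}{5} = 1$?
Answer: $- \frac{4763}{17} \approx -280.18$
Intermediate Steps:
$E{\left(X,V \right)} = 5$ ($E{\left(X,V \right)} = 5 \cdot 1 = 5$)
$c = 3$ ($c = - 3 \left(\frac{5}{5} - 2\right) = - 3 \left(5 \cdot \frac{1}{5} - 2\right) = - 3 \left(1 - 2\right) = \left(-3\right) \left(-1\right) = 3$)
$u{\left(g \right)} = 2 + \frac{3}{g}$
$-282 + u{\left(-17 \right)} = -282 + \left(2 + \frac{3}{-17}\right) = -282 + \left(2 + 3 \left(- \frac{1}{17}\right)\right) = -282 + \left(2 - \frac{3}{17}\right) = -282 + \frac{31}{17} = - \frac{4763}{17}$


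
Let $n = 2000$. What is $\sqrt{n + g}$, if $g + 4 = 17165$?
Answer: $3 \sqrt{2129} \approx 138.42$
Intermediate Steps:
$g = 17161$ ($g = -4 + 17165 = 17161$)
$\sqrt{n + g} = \sqrt{2000 + 17161} = \sqrt{19161} = 3 \sqrt{2129}$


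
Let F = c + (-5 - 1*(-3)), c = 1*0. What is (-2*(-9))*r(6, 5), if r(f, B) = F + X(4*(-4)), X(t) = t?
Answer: -324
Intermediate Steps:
c = 0
F = -2 (F = 0 + (-5 - 1*(-3)) = 0 + (-5 + 3) = 0 - 2 = -2)
r(f, B) = -18 (r(f, B) = -2 + 4*(-4) = -2 - 16 = -18)
(-2*(-9))*r(6, 5) = -2*(-9)*(-18) = 18*(-18) = -324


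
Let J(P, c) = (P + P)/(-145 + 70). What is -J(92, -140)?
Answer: 184/75 ≈ 2.4533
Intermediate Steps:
J(P, c) = -2*P/75 (J(P, c) = (2*P)/(-75) = (2*P)*(-1/75) = -2*P/75)
-J(92, -140) = -(-2)*92/75 = -1*(-184/75) = 184/75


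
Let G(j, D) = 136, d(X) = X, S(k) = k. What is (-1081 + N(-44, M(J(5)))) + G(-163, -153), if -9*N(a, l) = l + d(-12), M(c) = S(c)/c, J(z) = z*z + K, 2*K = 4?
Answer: -8494/9 ≈ -943.78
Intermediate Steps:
K = 2 (K = (½)*4 = 2)
J(z) = 2 + z² (J(z) = z*z + 2 = z² + 2 = 2 + z²)
M(c) = 1 (M(c) = c/c = 1)
N(a, l) = 4/3 - l/9 (N(a, l) = -(l - 12)/9 = -(-12 + l)/9 = 4/3 - l/9)
(-1081 + N(-44, M(J(5)))) + G(-163, -153) = (-1081 + (4/3 - ⅑*1)) + 136 = (-1081 + (4/3 - ⅑)) + 136 = (-1081 + 11/9) + 136 = -9718/9 + 136 = -8494/9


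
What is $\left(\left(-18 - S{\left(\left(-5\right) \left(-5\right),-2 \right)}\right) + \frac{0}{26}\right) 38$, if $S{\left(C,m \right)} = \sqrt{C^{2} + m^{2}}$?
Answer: $-684 - 38 \sqrt{629} \approx -1637.0$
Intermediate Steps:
$\left(\left(-18 - S{\left(\left(-5\right) \left(-5\right),-2 \right)}\right) + \frac{0}{26}\right) 38 = \left(\left(-18 - \sqrt{\left(\left(-5\right) \left(-5\right)\right)^{2} + \left(-2\right)^{2}}\right) + \frac{0}{26}\right) 38 = \left(\left(-18 - \sqrt{25^{2} + 4}\right) + 0 \cdot \frac{1}{26}\right) 38 = \left(\left(-18 - \sqrt{625 + 4}\right) + 0\right) 38 = \left(\left(-18 - \sqrt{629}\right) + 0\right) 38 = \left(-18 - \sqrt{629}\right) 38 = -684 - 38 \sqrt{629}$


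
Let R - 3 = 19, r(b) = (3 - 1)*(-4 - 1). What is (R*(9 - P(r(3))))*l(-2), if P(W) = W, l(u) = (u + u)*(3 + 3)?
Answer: -10032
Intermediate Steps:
l(u) = 12*u (l(u) = (2*u)*6 = 12*u)
r(b) = -10 (r(b) = 2*(-5) = -10)
R = 22 (R = 3 + 19 = 22)
(R*(9 - P(r(3))))*l(-2) = (22*(9 - 1*(-10)))*(12*(-2)) = (22*(9 + 10))*(-24) = (22*19)*(-24) = 418*(-24) = -10032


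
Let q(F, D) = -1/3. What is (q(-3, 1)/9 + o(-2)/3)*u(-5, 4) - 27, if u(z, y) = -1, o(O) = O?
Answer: -710/27 ≈ -26.296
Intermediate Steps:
q(F, D) = -⅓ (q(F, D) = -1*⅓ = -⅓)
(q(-3, 1)/9 + o(-2)/3)*u(-5, 4) - 27 = (-⅓/9 - 2/3)*(-1) - 27 = (-⅓*⅑ - 2*⅓)*(-1) - 27 = (-1/27 - ⅔)*(-1) - 27 = -19/27*(-1) - 27 = 19/27 - 27 = -710/27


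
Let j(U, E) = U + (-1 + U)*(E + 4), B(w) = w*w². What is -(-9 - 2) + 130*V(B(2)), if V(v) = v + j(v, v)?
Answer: 13011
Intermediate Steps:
B(w) = w³
j(U, E) = U + (-1 + U)*(4 + E)
V(v) = -4 + v² + 5*v (V(v) = v + (-4 - v + 5*v + v*v) = v + (-4 - v + 5*v + v²) = v + (-4 + v² + 4*v) = -4 + v² + 5*v)
-(-9 - 2) + 130*V(B(2)) = -(-9 - 2) + 130*(-4 + (2³)² + 5*2³) = -1*(-11) + 130*(-4 + 8² + 5*8) = 11 + 130*(-4 + 64 + 40) = 11 + 130*100 = 11 + 13000 = 13011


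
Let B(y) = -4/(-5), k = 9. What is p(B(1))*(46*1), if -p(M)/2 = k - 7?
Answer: -184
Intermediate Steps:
B(y) = ⅘ (B(y) = -4*(-⅕) = ⅘)
p(M) = -4 (p(M) = -2*(9 - 7) = -2*2 = -4)
p(B(1))*(46*1) = -184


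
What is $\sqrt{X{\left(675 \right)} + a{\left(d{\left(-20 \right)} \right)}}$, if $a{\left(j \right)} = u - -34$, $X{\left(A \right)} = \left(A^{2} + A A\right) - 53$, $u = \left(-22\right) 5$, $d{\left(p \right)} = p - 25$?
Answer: $\sqrt{911121} \approx 954.53$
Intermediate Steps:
$d{\left(p \right)} = -25 + p$
$u = -110$
$X{\left(A \right)} = -53 + 2 A^{2}$ ($X{\left(A \right)} = \left(A^{2} + A^{2}\right) - 53 = 2 A^{2} - 53 = -53 + 2 A^{2}$)
$a{\left(j \right)} = -76$ ($a{\left(j \right)} = -110 - -34 = -110 + 34 = -76$)
$\sqrt{X{\left(675 \right)} + a{\left(d{\left(-20 \right)} \right)}} = \sqrt{\left(-53 + 2 \cdot 675^{2}\right) - 76} = \sqrt{\left(-53 + 2 \cdot 455625\right) - 76} = \sqrt{\left(-53 + 911250\right) - 76} = \sqrt{911197 - 76} = \sqrt{911121}$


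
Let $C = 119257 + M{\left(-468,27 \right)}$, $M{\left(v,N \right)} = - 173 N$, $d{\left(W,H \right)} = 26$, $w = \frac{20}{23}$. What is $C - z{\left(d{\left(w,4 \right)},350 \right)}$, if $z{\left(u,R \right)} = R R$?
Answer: $-7914$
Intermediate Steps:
$w = \frac{20}{23}$ ($w = 20 \cdot \frac{1}{23} = \frac{20}{23} \approx 0.86957$)
$z{\left(u,R \right)} = R^{2}$
$C = 114586$ ($C = 119257 - 4671 = 114586$)
$C - z{\left(d{\left(w,4 \right)},350 \right)} = 114586 - 350^{2} = 114586 - 122500 = -7914$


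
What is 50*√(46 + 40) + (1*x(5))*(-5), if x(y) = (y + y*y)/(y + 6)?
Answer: -150/11 + 50*√86 ≈ 450.04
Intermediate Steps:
x(y) = (y + y²)/(6 + y)
50*√(46 + 40) + (1*x(5))*(-5) = 50*√(46 + 40) + (1*(5*(1 + 5)/(6 + 5)))*(-5) = 50*√86 + (1*(5*6/11))*(-5) = 50*√86 + (1*(5*(1/11)*6))*(-5) = 50*√86 + (1*(30/11))*(-5) = 50*√86 + (30/11)*(-5) = 50*√86 - 150/11 = -150/11 + 50*√86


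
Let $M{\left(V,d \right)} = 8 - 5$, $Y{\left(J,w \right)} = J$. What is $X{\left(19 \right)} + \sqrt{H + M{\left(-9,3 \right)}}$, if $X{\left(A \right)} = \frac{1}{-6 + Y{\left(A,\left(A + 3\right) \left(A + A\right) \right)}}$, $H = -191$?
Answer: $\frac{1}{13} + 2 i \sqrt{47} \approx 0.076923 + 13.711 i$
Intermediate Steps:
$M{\left(V,d \right)} = 3$ ($M{\left(V,d \right)} = 8 - 5 = 3$)
$X{\left(A \right)} = \frac{1}{-6 + A}$
$X{\left(19 \right)} + \sqrt{H + M{\left(-9,3 \right)}} = \frac{1}{-6 + 19} + \sqrt{-191 + 3} = \frac{1}{13} + \sqrt{-188} = \frac{1}{13} + 2 i \sqrt{47}$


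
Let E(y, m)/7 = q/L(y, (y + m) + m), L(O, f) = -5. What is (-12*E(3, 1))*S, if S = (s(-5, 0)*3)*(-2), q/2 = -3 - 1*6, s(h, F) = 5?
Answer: 9072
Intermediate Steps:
q = -18 (q = 2*(-3 - 1*6) = 2*(-3 - 6) = 2*(-9) = -18)
E(y, m) = 126/5 (E(y, m) = 7*(-18/(-5)) = 7*(-18*(-⅕)) = 7*(18/5) = 126/5)
S = -30 (S = (5*3)*(-2) = 15*(-2) = -30)
(-12*E(3, 1))*S = -12*126/5*(-30) = -1512/5*(-30) = 9072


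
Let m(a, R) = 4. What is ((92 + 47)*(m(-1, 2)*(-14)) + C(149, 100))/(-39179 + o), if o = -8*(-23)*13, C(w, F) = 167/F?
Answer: 778233/3678700 ≈ 0.21155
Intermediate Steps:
o = 2392 (o = 184*13 = 2392)
((92 + 47)*(m(-1, 2)*(-14)) + C(149, 100))/(-39179 + o) = ((92 + 47)*(4*(-14)) + 167/100)/(-39179 + 2392) = (139*(-56) + 167*(1/100))/(-36787) = (-7784 + 167/100)*(-1/36787) = -778233/100*(-1/36787) = 778233/3678700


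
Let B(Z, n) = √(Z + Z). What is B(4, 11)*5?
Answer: 10*√2 ≈ 14.142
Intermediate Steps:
B(Z, n) = √2*√Z (B(Z, n) = √(2*Z) = √2*√Z)
B(4, 11)*5 = (√2*√4)*5 = (√2*2)*5 = (2*√2)*5 = 10*√2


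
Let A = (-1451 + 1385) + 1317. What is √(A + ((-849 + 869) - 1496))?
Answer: 15*I ≈ 15.0*I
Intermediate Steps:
A = 1251 (A = -66 + 1317 = 1251)
√(A + ((-849 + 869) - 1496)) = √(1251 + ((-849 + 869) - 1496)) = √(1251 + (20 - 1496)) = √(1251 - 1476) = √(-225) = 15*I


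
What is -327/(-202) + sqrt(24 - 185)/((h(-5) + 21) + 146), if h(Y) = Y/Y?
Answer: 327/202 + I*sqrt(161)/168 ≈ 1.6188 + 0.075527*I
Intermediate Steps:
h(Y) = 1
-327/(-202) + sqrt(24 - 185)/((h(-5) + 21) + 146) = -327/(-202) + sqrt(24 - 185)/((1 + 21) + 146) = -327*(-1/202) + sqrt(-161)/(22 + 146) = 327/202 + (I*sqrt(161))/168 = 327/202 + (I*sqrt(161))*(1/168) = 327/202 + I*sqrt(161)/168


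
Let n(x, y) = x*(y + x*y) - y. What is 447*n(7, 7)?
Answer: 172095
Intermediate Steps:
n(x, y) = -y + x*(y + x*y)
447*n(7, 7) = 447*(7*(-1 + 7 + 7²)) = 447*(7*(-1 + 7 + 49)) = 447*(7*55) = 447*385 = 172095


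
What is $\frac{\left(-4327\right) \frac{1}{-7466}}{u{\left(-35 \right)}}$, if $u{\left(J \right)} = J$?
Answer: $- \frac{4327}{261310} \approx -0.016559$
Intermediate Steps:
$\frac{\left(-4327\right) \frac{1}{-7466}}{u{\left(-35 \right)}} = \frac{\left(-4327\right) \frac{1}{-7466}}{-35} = \left(-4327\right) \left(- \frac{1}{7466}\right) \left(- \frac{1}{35}\right) = \frac{4327}{7466} \left(- \frac{1}{35}\right) = - \frac{4327}{261310}$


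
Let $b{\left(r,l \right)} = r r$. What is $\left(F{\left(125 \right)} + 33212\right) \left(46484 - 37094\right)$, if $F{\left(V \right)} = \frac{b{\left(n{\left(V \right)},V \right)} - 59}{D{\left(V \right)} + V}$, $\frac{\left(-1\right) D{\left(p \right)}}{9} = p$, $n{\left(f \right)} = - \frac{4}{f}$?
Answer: $\frac{487283178125601}{1562500} \approx 3.1186 \cdot 10^{8}$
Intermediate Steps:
$b{\left(r,l \right)} = r^{2}$
$D{\left(p \right)} = - 9 p$
$F{\left(V \right)} = - \frac{-59 + \frac{16}{V^{2}}}{8 V}$ ($F{\left(V \right)} = \frac{\left(- \frac{4}{V}\right)^{2} - 59}{- 9 V + V} = \frac{\frac{16}{V^{2}} - 59}{\left(-8\right) V} = \left(-59 + \frac{16}{V^{2}}\right) \left(- \frac{1}{8 V}\right) = - \frac{-59 + \frac{16}{V^{2}}}{8 V}$)
$\left(F{\left(125 \right)} + 33212\right) \left(46484 - 37094\right) = \left(\left(- \frac{2}{1953125} + \frac{59}{8 \cdot 125}\right) + 33212\right) \left(46484 - 37094\right) = \left(\left(\left(-2\right) \frac{1}{1953125} + \frac{59}{8} \cdot \frac{1}{125}\right) + 33212\right) 9390 = \left(\left(- \frac{2}{1953125} + \frac{59}{1000}\right) + 33212\right) 9390 = \left(\frac{921859}{15625000} + 33212\right) 9390 = \frac{518938421859}{15625000} \cdot 9390 = \frac{487283178125601}{1562500}$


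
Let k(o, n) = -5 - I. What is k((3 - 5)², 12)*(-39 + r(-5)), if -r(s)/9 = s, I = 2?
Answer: -42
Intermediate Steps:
k(o, n) = -7 (k(o, n) = -5 - 1*2 = -5 - 2 = -7)
r(s) = -9*s
k((3 - 5)², 12)*(-39 + r(-5)) = -7*(-39 - 9*(-5)) = -7*(-39 + 45) = -7*6 = -42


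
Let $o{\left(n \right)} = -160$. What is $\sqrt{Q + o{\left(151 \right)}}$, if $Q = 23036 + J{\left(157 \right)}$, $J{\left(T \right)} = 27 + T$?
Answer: $2 \sqrt{5765} \approx 151.86$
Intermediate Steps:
$Q = 23220$ ($Q = 23036 + \left(27 + 157\right) = 23036 + 184 = 23220$)
$\sqrt{Q + o{\left(151 \right)}} = \sqrt{23220 - 160} = \sqrt{23060} = 2 \sqrt{5765}$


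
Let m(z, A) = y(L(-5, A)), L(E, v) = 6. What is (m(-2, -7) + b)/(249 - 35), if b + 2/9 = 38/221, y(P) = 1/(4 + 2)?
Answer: 463/851292 ≈ 0.00054388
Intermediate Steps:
y(P) = 1/6
m(z, A) = 1/6
b = -100/1989 (b = -2/9 + 38/221 = -100/1989 ≈ -0.050277)
(m(-2, -7) + b)/(249 - 35) = (1/6 - 100/1989)/(249 - 35) = (463/3978)/214 = (463/3978)*(1/214) = 463/851292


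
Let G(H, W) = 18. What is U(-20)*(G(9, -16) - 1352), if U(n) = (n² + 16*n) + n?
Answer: -80040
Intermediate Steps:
U(n) = n² + 17*n
U(-20)*(G(9, -16) - 1352) = (-20*(17 - 20))*(18 - 1352) = -20*(-3)*(-1334) = 60*(-1334) = -80040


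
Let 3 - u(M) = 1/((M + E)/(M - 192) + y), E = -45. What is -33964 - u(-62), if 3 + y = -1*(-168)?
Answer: -1427191185/42017 ≈ -33967.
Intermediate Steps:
y = 165 (y = -3 - 1*(-168) = -3 + 168 = 165)
u(M) = 3 - 1/(165 + (-45 + M)/(-192 + M)) (u(M) = 3 - 1/((M - 45)/(M - 192) + 165) = 3 - 1/((-45 + M)/(-192 + M) + 165) = 3 - 1/(165 + (-45 + M)/(-192 + M)))
-33964 - u(-62) = -33964 - 7*(-13569 + 71*(-62))/(-31725 + 166*(-62)) = -33964 - 7*(-13569 - 4402)/(-31725 - 10292) = -33964 - 7*(-17971)/(-42017) = -33964 - 7*(-1)*(-17971)/42017 = -33964 - 1*125797/42017 = -33964 - 125797/42017 = -1427191185/42017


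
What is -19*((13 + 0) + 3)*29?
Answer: -8816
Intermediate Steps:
-19*((13 + 0) + 3)*29 = -19*(13 + 3)*29 = -19*16*29 = -304*29 = -8816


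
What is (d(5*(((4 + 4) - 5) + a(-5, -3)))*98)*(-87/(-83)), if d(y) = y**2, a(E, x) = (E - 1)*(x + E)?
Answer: 554403150/83 ≈ 6.6796e+6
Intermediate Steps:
a(E, x) = (-1 + E)*(E + x)
(d(5*(((4 + 4) - 5) + a(-5, -3)))*98)*(-87/(-83)) = ((5*(((4 + 4) - 5) + ((-5)**2 - 1*(-5) - 1*(-3) - 5*(-3))))**2*98)*(-87/(-83)) = ((5*((8 - 5) + (25 + 5 + 3 + 15)))**2*98)*(-87*(-1/83)) = ((5*(3 + 48))**2*98)*(87/83) = ((5*51)**2*98)*(87/83) = (255**2*98)*(87/83) = (65025*98)*(87/83) = 6372450*(87/83) = 554403150/83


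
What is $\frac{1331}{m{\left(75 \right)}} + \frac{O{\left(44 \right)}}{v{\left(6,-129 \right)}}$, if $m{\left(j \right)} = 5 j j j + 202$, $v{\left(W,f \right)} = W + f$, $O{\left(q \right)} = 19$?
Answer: $- \frac{39918250}{259477971} \approx -0.15384$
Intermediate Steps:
$m{\left(j \right)} = 202 + 5 j^{3}$ ($m{\left(j \right)} = 5 j^{2} j + 202 = 5 j^{3} + 202 = 202 + 5 j^{3}$)
$\frac{1331}{m{\left(75 \right)}} + \frac{O{\left(44 \right)}}{v{\left(6,-129 \right)}} = \frac{1331}{202 + 5 \cdot 75^{3}} + \frac{19}{6 - 129} = \frac{1331}{202 + 5 \cdot 421875} + \frac{19}{-123} = \frac{1331}{202 + 2109375} + 19 \left(- \frac{1}{123}\right) = \frac{1331}{2109577} - \frac{19}{123} = - \frac{39918250}{259477971}$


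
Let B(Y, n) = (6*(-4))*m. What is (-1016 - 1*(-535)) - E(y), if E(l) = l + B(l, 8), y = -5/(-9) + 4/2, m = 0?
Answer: -4352/9 ≈ -483.56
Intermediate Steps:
B(Y, n) = 0 (B(Y, n) = (6*(-4))*0 = -24*0 = 0)
y = 23/9 (y = -5*(-⅑) + 4*(½) = 5/9 + 2 = 23/9 ≈ 2.5556)
E(l) = l (E(l) = l + 0 = l)
(-1016 - 1*(-535)) - E(y) = (-1016 - 1*(-535)) - 1*23/9 = (-1016 + 535) - 23/9 = -481 - 23/9 = -4352/9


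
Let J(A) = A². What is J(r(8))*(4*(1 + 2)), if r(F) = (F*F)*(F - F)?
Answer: 0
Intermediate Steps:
r(F) = 0 (r(F) = F²*0 = 0)
J(r(8))*(4*(1 + 2)) = 0²*(4*(1 + 2)) = 0*(4*3) = 0*12 = 0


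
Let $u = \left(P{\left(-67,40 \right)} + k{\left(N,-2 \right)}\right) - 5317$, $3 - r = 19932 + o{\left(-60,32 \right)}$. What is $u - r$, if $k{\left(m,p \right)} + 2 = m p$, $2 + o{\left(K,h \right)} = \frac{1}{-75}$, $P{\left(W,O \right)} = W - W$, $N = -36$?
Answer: $\frac{1100999}{75} \approx 14680.0$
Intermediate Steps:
$P{\left(W,O \right)} = 0$
$o{\left(K,h \right)} = - \frac{151}{75}$ ($o{\left(K,h \right)} = -2 + \frac{1}{-75} = -2 - \frac{1}{75} = - \frac{151}{75}$)
$r = - \frac{1494524}{75}$ ($r = 3 - \left(19932 - \frac{151}{75}\right) = 3 - \frac{1494749}{75} = - \frac{1494524}{75} \approx -19927.0$)
$k{\left(m,p \right)} = -2 + m p$
$u = -5247$ ($u = \left(0 - -70\right) - 5317 = \left(0 + \left(-2 + 72\right)\right) - 5317 = \left(0 + 70\right) - 5317 = 70 - 5317 = -5247$)
$u - r = -5247 - - \frac{1494524}{75} = -5247 + \frac{1494524}{75} = \frac{1100999}{75}$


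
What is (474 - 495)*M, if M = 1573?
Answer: -33033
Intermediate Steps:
(474 - 495)*M = (474 - 495)*1573 = -21*1573 = -33033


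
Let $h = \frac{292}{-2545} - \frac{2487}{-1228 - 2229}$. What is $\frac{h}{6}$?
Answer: $\frac{5319971}{52788390} \approx 0.10078$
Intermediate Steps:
$h = \frac{5319971}{8798065}$ ($h = 292 \left(- \frac{1}{2545}\right) - \frac{2487}{-3457} = - \frac{292}{2545} - - \frac{2487}{3457} = - \frac{292}{2545} + \frac{2487}{3457} = \frac{5319971}{8798065} \approx 0.60468$)
$\frac{h}{6} = \frac{5319971}{8798065 \cdot 6} = \frac{5319971}{8798065} \cdot \frac{1}{6} = \frac{5319971}{52788390}$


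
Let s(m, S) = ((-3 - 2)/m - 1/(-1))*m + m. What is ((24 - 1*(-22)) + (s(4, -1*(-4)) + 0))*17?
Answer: 833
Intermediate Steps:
s(m, S) = m + m*(1 - 5/m) (s(m, S) = (-5/m - 1*(-1))*m + m = (-5/m + 1)*m + m = (1 - 5/m)*m + m = m*(1 - 5/m) + m = m + m*(1 - 5/m))
((24 - 1*(-22)) + (s(4, -1*(-4)) + 0))*17 = ((24 - 1*(-22)) + ((-5 + 2*4) + 0))*17 = ((24 + 22) + ((-5 + 8) + 0))*17 = (46 + (3 + 0))*17 = (46 + 3)*17 = 49*17 = 833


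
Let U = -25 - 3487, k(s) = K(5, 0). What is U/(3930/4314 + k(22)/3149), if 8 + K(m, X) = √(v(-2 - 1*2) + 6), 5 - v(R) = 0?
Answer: -8177625269248348/2115298720039 + 2858610291884*√11/2115298720039 ≈ -3861.5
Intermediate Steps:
v(R) = 5 (v(R) = 5 - 1*0 = 5 + 0 = 5)
K(m, X) = -8 + √11 (K(m, X) = -8 + √(5 + 6) = -8 + √11)
k(s) = -8 + √11
U = -3512
U/(3930/4314 + k(22)/3149) = -3512/(3930/4314 + (-8 + √11)/3149) = -3512/(3930*(1/4314) + (-8 + √11)*(1/3149)) = -3512/(655/719 + (-8/3149 + √11/3149)) = -3512/(2056843/2264131 + √11/3149)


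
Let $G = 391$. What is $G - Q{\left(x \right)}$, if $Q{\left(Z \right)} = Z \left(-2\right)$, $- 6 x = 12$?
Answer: $387$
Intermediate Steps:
$x = -2$ ($x = \left(- \frac{1}{6}\right) 12 = -2$)
$Q{\left(Z \right)} = - 2 Z$
$G - Q{\left(x \right)} = 391 - \left(-2\right) \left(-2\right) = 391 - 4 = 387$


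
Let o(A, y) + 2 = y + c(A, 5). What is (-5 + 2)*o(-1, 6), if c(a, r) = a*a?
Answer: -15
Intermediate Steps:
c(a, r) = a**2
o(A, y) = -2 + y + A**2 (o(A, y) = -2 + (y + A**2) = -2 + y + A**2)
(-5 + 2)*o(-1, 6) = (-5 + 2)*(-2 + 6 + (-1)**2) = -3*(-2 + 6 + 1) = -3*5 = -15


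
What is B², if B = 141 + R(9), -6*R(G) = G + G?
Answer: 19044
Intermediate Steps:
R(G) = -G/3 (R(G) = -(G + G)/6 = -G/3)
B = 138 (B = 141 - ⅓*9 = 141 - 3 = 138)
B² = 138² = 19044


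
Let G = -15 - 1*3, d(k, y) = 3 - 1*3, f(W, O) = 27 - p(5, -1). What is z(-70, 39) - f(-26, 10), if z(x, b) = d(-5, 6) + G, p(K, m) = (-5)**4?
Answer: 580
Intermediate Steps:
p(K, m) = 625
f(W, O) = -598 (f(W, O) = 27 - 1*625 = 27 - 625 = -598)
d(k, y) = 0 (d(k, y) = 3 - 3 = 0)
G = -18 (G = -15 - 3 = -18)
z(x, b) = -18 (z(x, b) = 0 - 18 = -18)
z(-70, 39) - f(-26, 10) = -18 - 1*(-598) = -18 + 598 = 580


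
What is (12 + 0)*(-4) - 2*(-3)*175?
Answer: 1002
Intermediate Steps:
(12 + 0)*(-4) - 2*(-3)*175 = 12*(-4) + 6*175 = -48 + 1050 = 1002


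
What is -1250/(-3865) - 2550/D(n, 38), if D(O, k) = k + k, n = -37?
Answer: -976075/29374 ≈ -33.229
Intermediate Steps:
D(O, k) = 2*k
-1250/(-3865) - 2550/D(n, 38) = -1250/(-3865) - 2550/(2*38) = -1250*(-1/3865) - 2550/76 = 250/773 - 2550*1/76 = 250/773 - 1275/38 = -976075/29374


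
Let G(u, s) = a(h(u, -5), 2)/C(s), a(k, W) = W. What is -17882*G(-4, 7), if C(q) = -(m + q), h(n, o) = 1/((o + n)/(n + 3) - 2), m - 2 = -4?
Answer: 35764/5 ≈ 7152.8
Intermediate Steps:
m = -2 (m = 2 - 4 = -2)
h(n, o) = 1/(-2 + (n + o)/(3 + n)) (h(n, o) = 1/((n + o)/(3 + n) - 2) = 1/(-2 + (n + o)/(3 + n)))
C(q) = 2 - q (C(q) = -(-2 + q) = 2 - q)
G(u, s) = 2/(2 - s)
-17882*G(-4, 7) = -(-35764)/(-2 + 7) = -(-35764)/5 = -17882*(-⅖) = 35764/5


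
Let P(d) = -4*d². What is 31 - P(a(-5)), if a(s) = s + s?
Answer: 431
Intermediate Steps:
a(s) = 2*s
31 - P(a(-5)) = 31 - (-4)*(2*(-5))² = 31 - (-4)*(-10)² = 31 - (-4)*100 = 31 - 1*(-400) = 31 + 400 = 431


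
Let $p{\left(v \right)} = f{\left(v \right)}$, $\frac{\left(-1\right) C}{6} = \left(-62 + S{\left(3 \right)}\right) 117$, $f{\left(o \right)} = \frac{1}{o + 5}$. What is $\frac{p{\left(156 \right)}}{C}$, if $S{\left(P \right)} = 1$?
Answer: $\frac{1}{6894342} \approx 1.4505 \cdot 10^{-7}$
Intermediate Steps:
$f{\left(o \right)} = \frac{1}{5 + o}$
$C = 42822$ ($C = - 6 \left(-62 + 1\right) 117 = - 6 \left(\left(-61\right) 117\right) = \left(-6\right) \left(-7137\right) = 42822$)
$p{\left(v \right)} = \frac{1}{5 + v}$
$\frac{p{\left(156 \right)}}{C} = \frac{1}{\left(5 + 156\right) 42822} = \frac{1}{161} \cdot \frac{1}{42822} = \frac{1}{6894342}$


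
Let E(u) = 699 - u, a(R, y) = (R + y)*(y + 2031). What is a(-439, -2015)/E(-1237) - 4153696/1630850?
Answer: -2252351558/98666425 ≈ -22.828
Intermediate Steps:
a(R, y) = (2031 + y)*(R + y) (a(R, y) = (R + y)*(2031 + y) = (2031 + y)*(R + y))
a(-439, -2015)/E(-1237) - 4153696/1630850 = ((-2015)² + 2031*(-439) + 2031*(-2015) - 439*(-2015))/(699 - 1*(-1237)) - 4153696/1630850 = (4060225 - 891609 - 4092465 + 884585)/(699 + 1237) - 4153696*1/1630850 = -39264/1936 - 2076848/815425 = -39264*1/1936 - 2076848/815425 = -2454/121 - 2076848/815425 = -2252351558/98666425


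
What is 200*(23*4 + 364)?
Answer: 91200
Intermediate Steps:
200*(23*4 + 364) = 200*(92 + 364) = 200*456 = 91200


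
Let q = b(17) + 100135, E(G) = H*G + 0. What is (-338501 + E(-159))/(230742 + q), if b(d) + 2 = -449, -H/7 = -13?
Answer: -176485/165213 ≈ -1.0682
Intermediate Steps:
H = 91 (H = -7*(-13) = 91)
b(d) = -451 (b(d) = -2 - 449 = -451)
E(G) = 91*G (E(G) = 91*G + 0 = 91*G)
q = 99684 (q = -451 + 100135 = 99684)
(-338501 + E(-159))/(230742 + q) = (-338501 + 91*(-159))/(230742 + 99684) = (-338501 - 14469)/330426 = -352970*1/330426 = -176485/165213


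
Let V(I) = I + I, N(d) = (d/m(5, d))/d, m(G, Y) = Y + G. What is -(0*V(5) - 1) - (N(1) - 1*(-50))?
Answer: -295/6 ≈ -49.167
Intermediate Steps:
m(G, Y) = G + Y
N(d) = 1/(5 + d) (N(d) = (d/(5 + d))/d = 1/(5 + d))
V(I) = 2*I
-(0*V(5) - 1) - (N(1) - 1*(-50)) = -(0*(2*5) - 1) - (1/(5 + 1) - 1*(-50)) = -(0*10 - 1) - (1/6 + 50) = -(0 - 1) - (⅙ + 50) = -1*(-1) - 1*301/6 = 1 - 301/6 = -295/6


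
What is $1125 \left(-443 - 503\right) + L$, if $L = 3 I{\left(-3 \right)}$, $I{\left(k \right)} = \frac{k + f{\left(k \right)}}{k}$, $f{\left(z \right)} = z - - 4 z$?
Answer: $-1064232$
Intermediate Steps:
$f{\left(z \right)} = 5 z$ ($f{\left(z \right)} = z + 4 z = 5 z$)
$I{\left(k \right)} = 6$ ($I{\left(k \right)} = \frac{k + 5 k}{k} = \frac{6 k}{k} = 6$)
$L = 18$ ($L = 3 \cdot 6 = 18$)
$1125 \left(-443 - 503\right) + L = 1125 \left(-443 - 503\right) + 18 = 1125 \left(-946\right) + 18 = -1064250 + 18 = -1064232$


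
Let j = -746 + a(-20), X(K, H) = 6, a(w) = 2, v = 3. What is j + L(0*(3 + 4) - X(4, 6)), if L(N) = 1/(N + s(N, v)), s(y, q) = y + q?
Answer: -6697/9 ≈ -744.11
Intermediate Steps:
s(y, q) = q + y
j = -744 (j = -746 + 2 = -744)
L(N) = 1/(3 + 2*N) (L(N) = 1/(N + (3 + N)) = 1/(3 + 2*N))
j + L(0*(3 + 4) - X(4, 6)) = -744 + 1/(3 + 2*(0*(3 + 4) - 1*6)) = -744 + 1/(3 + 2*(0*7 - 6)) = -744 + 1/(3 + 2*(0 - 6)) = -744 + 1/(3 + 2*(-6)) = -744 + 1/(3 - 12) = -744 + 1/(-9) = -744 - 1/9 = -6697/9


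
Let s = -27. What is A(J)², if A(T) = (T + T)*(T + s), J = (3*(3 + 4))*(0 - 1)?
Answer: 4064256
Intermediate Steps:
J = -21 (J = (3*7)*(-1) = 21*(-1) = -21)
A(T) = 2*T*(-27 + T) (A(T) = (T + T)*(T - 27) = (2*T)*(-27 + T) = 2*T*(-27 + T))
A(J)² = (2*(-21)*(-27 - 21))² = (2*(-21)*(-48))² = 2016² = 4064256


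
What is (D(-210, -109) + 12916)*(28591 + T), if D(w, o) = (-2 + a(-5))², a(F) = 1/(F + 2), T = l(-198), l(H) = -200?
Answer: 3301674563/9 ≈ 3.6685e+8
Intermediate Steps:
T = -200
a(F) = 1/(2 + F)
D(w, o) = 49/9 (D(w, o) = (-2 + 1/(2 - 5))² = (-2 + 1/(-3))² = (-2 - ⅓)² = (-7/3)² = 49/9)
(D(-210, -109) + 12916)*(28591 + T) = (49/9 + 12916)*(28591 - 200) = (116293/9)*28391 = 3301674563/9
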